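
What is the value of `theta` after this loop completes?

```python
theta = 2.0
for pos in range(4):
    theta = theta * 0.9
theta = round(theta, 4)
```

Exponential decay: 2.0 * 0.9^4
`theta` takes the values: 2.0 → 1.8 → 1.62 → 1.458 → 1.3122

Answer: 1.3122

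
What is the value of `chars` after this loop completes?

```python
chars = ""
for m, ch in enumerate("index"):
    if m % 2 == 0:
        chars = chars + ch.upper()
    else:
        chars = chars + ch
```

Uppercase even positions in 'index'
`chars` takes the values: "" → "I" → "In" → "InD" → "InDe" → "InDeX"

Answer: "InDeX"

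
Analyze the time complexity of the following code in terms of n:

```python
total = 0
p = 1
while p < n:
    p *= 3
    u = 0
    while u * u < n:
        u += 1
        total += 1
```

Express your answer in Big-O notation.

Each loop level contributes: log n × √n. Multiplying the contributions gives O(√n log n).

Answer: O(√n log n)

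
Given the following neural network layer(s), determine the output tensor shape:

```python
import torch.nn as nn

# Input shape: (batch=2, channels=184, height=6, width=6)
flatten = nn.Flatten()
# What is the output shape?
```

Input: (2, 184, 6, 6) -> Output: (2, 6624)

Answer: (2, 6624)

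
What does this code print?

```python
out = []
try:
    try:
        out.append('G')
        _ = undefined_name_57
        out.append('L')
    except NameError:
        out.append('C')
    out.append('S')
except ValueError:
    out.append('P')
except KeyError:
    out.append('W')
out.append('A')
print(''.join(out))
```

Execution trace: 'G' (inner try body) → 'C' (inner except NameError) → 'S' (try body, no exception) → 'A' (after the try/except). Output: GCSA

Answer: GCSA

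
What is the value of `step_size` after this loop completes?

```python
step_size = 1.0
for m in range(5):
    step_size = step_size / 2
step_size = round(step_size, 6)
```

Halving LR 5 times: 1 / 2^5
`step_size` takes the values: 1.0 → 0.5 → 0.25 → 0.125 → 0.0625 → 0.03125

Answer: 0.03125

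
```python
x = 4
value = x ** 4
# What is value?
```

Trace:
`x = 4` → x = 4
`value = x ** 4` → value = 256
So value = 256

Answer: 256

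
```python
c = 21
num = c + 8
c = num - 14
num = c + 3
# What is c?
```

Trace:
`c = 21` → c = 21
`num = c + 8` → num = 29
`c = num - 14` → c = 15
`num = c + 3` → num = 18
So c = 15

Answer: 15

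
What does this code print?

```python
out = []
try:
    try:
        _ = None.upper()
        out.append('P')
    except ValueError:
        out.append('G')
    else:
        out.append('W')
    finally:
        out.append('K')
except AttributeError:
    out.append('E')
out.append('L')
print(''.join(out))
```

Execution trace: 'K' (finally) → 'E' (outer except AttributeError) → 'L' (after the try/except). Output: KEL

Answer: KEL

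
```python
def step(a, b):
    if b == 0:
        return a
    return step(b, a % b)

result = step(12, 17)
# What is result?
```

step(12, 17) -> step(17, 12) -> step(12, 5) -> step(5, 2) -> step(2, 1) -> step(1, 0) -> 1

Answer: 1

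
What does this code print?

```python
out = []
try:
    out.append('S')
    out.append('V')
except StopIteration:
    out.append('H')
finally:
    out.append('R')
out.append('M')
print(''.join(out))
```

Execution trace: 'S' (try body) → 'V' (try body, no exception) → 'R' (finally) → 'M' (after the try/except). Output: SVRM

Answer: SVRM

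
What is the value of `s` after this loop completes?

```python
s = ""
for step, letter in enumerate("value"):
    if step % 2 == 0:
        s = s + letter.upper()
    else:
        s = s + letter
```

Uppercase even positions in 'value'
`s` takes the values: "" → "V" → "Va" → "VaL" → "VaLu" → "VaLuE"

Answer: "VaLuE"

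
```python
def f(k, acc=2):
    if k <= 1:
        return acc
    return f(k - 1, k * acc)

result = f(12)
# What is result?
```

Accumulator trace (n, acc): (12, 2) -> (11, 24) -> (10, 264) -> (9, 2640) -> (8, 23760) -> (7, 190080) -> (6, 1330560) -> (5, 7983360) -> (4, 39916800) -> (3, 159667200) -> (2, 479001600) -> (1, 958003200) -> return 958003200

Answer: 958003200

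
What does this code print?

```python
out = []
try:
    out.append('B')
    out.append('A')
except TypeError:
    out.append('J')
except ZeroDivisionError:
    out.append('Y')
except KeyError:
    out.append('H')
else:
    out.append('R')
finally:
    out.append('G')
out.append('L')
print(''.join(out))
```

Execution trace: 'B' (try body) → 'A' (try body, no exception) → 'R' (else) → 'G' (finally) → 'L' (after the try/except). Output: BARGL

Answer: BARGL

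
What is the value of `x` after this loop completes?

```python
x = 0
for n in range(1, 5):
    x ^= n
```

XOR of 1 to 4
`x` takes the values: 0 → 1 → 3 → 0 → 4

Answer: 4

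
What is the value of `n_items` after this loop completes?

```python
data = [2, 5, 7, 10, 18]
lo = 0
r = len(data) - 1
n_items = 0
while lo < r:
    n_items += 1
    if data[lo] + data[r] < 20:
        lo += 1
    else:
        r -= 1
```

Steps to find pair summing to 20
`n_items` takes the values: 0 → 1 → 2 → 3 → 4

Answer: 4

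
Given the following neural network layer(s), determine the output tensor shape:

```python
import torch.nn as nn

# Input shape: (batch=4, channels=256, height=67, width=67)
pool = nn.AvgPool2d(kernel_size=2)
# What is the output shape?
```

Input: (4, 256, 67, 67) -> Output: (4, 256, 33, 33)

Answer: (4, 256, 33, 33)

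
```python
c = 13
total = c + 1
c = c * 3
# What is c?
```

Trace:
`c = 13` → c = 13
`total = c + 1` → total = 14
`c = c * 3` → c = 39
So c = 39

Answer: 39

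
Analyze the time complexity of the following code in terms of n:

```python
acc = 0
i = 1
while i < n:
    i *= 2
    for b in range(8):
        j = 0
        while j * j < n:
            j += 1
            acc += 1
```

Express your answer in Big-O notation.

Each loop level contributes: log n × 1 × √n. Multiplying the contributions gives O(√n log n).

Answer: O(√n log n)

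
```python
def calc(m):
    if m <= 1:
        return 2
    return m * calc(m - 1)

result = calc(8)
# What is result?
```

calc(8) = 8 * 7 * 6 * 5 * 4 * 3 * 2 * 2 = 80640

Answer: 80640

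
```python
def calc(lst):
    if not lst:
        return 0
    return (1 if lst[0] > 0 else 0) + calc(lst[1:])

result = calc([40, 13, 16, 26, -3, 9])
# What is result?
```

Count of positive elements in [40, 13, 16, 26, -3, 9] = 5

Answer: 5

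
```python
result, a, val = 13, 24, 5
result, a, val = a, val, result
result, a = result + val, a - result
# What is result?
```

Trace:
`result, a, val = 13, 24, 5` → result = 13; a = 24; val = 5
`result, a, val = a, val, result` → result = 24; a = 5; val = 13
`result, a = result + val, a - result` → result = 37; a = -19
So result = 37

Answer: 37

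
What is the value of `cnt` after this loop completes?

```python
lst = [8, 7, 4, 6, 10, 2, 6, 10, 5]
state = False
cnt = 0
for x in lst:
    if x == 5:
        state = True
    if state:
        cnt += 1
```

Count elements after first 5 in [8, 7, 4, 6, 10, 2, 6, 10, 5]
`cnt` takes the values: 0 → 1

Answer: 1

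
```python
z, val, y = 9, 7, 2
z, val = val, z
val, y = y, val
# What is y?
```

Trace:
`z, val, y = 9, 7, 2` → z = 9; val = 7; y = 2
`z, val = val, z` → z = 7; val = 9
`val, y = y, val` → val = 2; y = 9
So y = 9

Answer: 9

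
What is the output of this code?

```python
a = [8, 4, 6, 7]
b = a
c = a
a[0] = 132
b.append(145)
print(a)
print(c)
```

Key concept: multiple aliases.
Step by step:
`a = [8, 4, 6, 7]` → a = [8, 4, 6, 7]
`b = a` → b = [8, 4, 6, 7] (same object as a)
`c = a` → c = [8, 4, 6, 7] (same object as a, b)
`a[0] = 132` → a = [132, 4, 6, 7] (same object as b, c); b = [132, 4, 6, 7] (same object as a, c); c = [132, 4, 6, 7] (same object as a, b)
`b.append(145)` → a = [132, 4, 6, 7, 145] (same object as b, c); b = [132, 4, 6, 7, 145] (same object as a, c); c = [132, 4, 6, 7, 145] (same object as a, b)
`print(a)` → prints [132, 4, 6, 7, 145]
`print(c)` → prints [132, 4, 6, 7, 145]

Answer:
[132, 4, 6, 7, 145]
[132, 4, 6, 7, 145]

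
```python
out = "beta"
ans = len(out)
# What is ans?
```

Trace:
`out = "beta"` → out = 'beta'
`ans = len(out)` → ans = 4
So ans = 4

Answer: 4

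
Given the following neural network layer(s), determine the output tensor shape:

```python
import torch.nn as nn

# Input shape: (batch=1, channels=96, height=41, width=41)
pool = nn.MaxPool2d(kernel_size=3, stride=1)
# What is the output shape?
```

Input: (1, 96, 41, 41) -> Output: (1, 96, 39, 39)

Answer: (1, 96, 39, 39)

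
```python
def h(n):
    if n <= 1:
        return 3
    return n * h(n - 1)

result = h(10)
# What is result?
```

h(10) = 10 * 9 * 8 * 7 * 6 * 5 * 4 * 3 * 2 * 3 = 10886400

Answer: 10886400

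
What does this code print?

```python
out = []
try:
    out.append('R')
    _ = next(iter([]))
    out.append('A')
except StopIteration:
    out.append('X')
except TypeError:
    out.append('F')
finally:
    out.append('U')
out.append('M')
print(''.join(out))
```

Execution trace: 'R' (try body) → 'X' (except StopIteration) → 'U' (finally) → 'M' (after the try/except). Output: RXUM

Answer: RXUM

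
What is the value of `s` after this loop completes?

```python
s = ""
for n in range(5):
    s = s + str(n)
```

Concatenate digits 0 to 4
`s` takes the values: "" → "0" → "01" → "012" → "0123" → "01234"

Answer: "01234"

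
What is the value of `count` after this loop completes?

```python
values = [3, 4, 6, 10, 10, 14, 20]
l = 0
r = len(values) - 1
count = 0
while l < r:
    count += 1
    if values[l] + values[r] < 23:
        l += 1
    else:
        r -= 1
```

Steps to find pair summing to 23
`count` takes the values: 0 → 1 → 2 → 3 → 4 → 5 → 6

Answer: 6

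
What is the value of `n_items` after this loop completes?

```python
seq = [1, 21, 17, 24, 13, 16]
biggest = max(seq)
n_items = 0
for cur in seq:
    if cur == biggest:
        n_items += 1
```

Count of max value 24 in [1, 21, 17, 24, 13, 16]
`n_items` takes the values: 0 → 1

Answer: 1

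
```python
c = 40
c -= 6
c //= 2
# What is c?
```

Trace:
`c = 40` → c = 40
`c -= 6` → c = 34
`c //= 2` → c = 17
So c = 17

Answer: 17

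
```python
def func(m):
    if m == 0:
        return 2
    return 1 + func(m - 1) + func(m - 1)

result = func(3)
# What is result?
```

func(m) = 1 + 2·func(m-1), func(0)=2. Closed form: (2+1)·2^3 - 1 = 23.

Answer: 23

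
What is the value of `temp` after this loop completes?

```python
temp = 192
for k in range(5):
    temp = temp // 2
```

Halve 5 times: 192 // 2^5 = 6
`temp` takes the values: 192 → 96 → 48 → 24 → 12 → 6

Answer: 6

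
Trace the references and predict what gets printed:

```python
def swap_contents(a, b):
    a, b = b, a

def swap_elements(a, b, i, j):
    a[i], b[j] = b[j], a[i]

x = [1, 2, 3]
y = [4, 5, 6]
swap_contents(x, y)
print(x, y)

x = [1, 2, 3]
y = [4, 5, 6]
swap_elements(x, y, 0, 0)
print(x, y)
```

Key concept: parameter rebinding vs mutation.
Step by step:
`x = [1, 2, 3]` → x = [1, 2, 3]
`y = [4, 5, 6]` → y = [4, 5, 6]
`swap_contents(x, y)` → no visible change to tracked variables
`print(x, y)` → prints [1, 2, 3] [4, 5, 6]
`x = [1, 2, 3]` → x = [1, 2, 3]
`y = [4, 5, 6]` → y = [4, 5, 6]
`swap_elements(x, y, 0, 0)` → x = [4, 2, 3]; y = [1, 5, 6]
`print(x, y)` → prints [4, 2, 3] [1, 5, 6]

Answer:
[1, 2, 3] [4, 5, 6]
[4, 2, 3] [1, 5, 6]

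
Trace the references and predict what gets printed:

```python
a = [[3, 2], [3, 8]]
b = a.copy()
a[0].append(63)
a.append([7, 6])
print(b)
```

Key concept: shallow copy with nested lists.
Step by step:
`a = [[3, 2], [3, 8]]` → a = [[3, 2], [3, 8]]
`b = a.copy()` → b = [[3, 2], [3, 8]]
`a[0].append(63)` → a = [[3, 2, 63], [3, 8]]; b = [[3, 2, 63], [3, 8]]
`a.append([7, 6])` → a = [[3, 2, 63], [3, 8], [7, 6]]
`print(b)` → prints [[3, 2, 63], [3, 8]]

Answer: [[3, 2, 63], [3, 8]]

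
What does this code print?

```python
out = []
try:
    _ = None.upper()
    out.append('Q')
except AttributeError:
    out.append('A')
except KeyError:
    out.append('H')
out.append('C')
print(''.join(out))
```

Execution trace: 'A' (except AttributeError) → 'C' (after the try/except). Output: AC

Answer: AC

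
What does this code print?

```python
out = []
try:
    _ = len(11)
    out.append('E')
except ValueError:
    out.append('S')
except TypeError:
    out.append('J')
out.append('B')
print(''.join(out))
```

Execution trace: 'J' (except TypeError) → 'B' (after the try/except). Output: JB

Answer: JB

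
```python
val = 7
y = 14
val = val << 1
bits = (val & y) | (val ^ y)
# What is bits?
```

Trace:
`val = 7` → val = 7
`y = 14` → y = 14
`val = val << 1` → val = 14
`bits = (val & y) | (val ^ y)` → bits = 14
So bits = 14

Answer: 14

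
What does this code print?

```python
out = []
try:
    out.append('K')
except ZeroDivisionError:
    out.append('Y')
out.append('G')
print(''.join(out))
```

Execution trace: 'K' (try body, no exception) → 'G' (after the try/except). Output: KG

Answer: KG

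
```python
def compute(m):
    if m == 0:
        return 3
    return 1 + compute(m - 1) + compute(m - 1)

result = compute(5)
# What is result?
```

compute(m) = 1 + 2·compute(m-1), compute(0)=3. Closed form: (3+1)·2^5 - 1 = 127.

Answer: 127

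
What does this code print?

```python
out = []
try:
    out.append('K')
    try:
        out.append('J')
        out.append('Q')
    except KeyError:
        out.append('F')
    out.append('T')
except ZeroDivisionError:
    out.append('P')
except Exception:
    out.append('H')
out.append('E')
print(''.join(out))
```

Execution trace: 'K' (try body) → 'J' (inner try body) → 'Q' (inner try body, no exception) → 'T' (try body, no exception) → 'E' (after the try/except). Output: KJQTE

Answer: KJQTE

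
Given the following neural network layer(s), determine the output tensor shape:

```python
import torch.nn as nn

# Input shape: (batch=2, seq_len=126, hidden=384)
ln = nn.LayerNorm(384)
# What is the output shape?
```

Input: (2, 126, 384) -> Output: (2, 126, 384)

Answer: (2, 126, 384)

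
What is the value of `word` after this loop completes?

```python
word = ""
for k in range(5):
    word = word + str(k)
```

Concatenate digits 0 to 4
`word` takes the values: "" → "0" → "01" → "012" → "0123" → "01234"

Answer: "01234"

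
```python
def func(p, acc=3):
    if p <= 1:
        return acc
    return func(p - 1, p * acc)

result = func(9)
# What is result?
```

Accumulator trace (n, acc): (9, 3) -> (8, 27) -> (7, 216) -> (6, 1512) -> (5, 9072) -> (4, 45360) -> (3, 181440) -> (2, 544320) -> (1, 1088640) -> return 1088640

Answer: 1088640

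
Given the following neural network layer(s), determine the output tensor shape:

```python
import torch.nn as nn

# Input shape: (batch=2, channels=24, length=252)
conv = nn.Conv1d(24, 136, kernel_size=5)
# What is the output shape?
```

Input: (2, 24, 252) -> Output: (2, 136, 248)

Answer: (2, 136, 248)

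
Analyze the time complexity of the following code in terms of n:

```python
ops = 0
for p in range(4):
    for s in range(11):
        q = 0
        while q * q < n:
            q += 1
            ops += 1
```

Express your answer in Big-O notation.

Each loop level contributes: 1 × 1 × √n. Multiplying the contributions gives O(√n).

Answer: O(√n)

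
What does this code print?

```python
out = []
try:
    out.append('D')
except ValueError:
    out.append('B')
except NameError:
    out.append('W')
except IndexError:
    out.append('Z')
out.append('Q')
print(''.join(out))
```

Execution trace: 'D' (try body, no exception) → 'Q' (after the try/except). Output: DQ

Answer: DQ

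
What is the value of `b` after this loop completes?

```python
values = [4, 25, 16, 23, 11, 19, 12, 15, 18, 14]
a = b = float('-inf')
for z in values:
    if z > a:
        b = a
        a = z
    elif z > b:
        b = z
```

Second largest (with repeats) in [4, 25, 16, 23, 11, 19, 12, 15, 18, 14]
`b` takes the values: -inf → 4 → 16 → 23

Answer: 23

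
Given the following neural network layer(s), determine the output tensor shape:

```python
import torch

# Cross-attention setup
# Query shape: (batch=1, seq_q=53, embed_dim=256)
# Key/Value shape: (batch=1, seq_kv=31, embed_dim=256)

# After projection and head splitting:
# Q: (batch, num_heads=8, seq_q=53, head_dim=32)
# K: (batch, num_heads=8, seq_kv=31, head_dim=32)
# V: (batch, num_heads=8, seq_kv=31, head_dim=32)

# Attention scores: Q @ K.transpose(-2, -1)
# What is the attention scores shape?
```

Input: (1, 53, 256) -> Output: (1, 8, 53, 31)

Answer: (1, 8, 53, 31)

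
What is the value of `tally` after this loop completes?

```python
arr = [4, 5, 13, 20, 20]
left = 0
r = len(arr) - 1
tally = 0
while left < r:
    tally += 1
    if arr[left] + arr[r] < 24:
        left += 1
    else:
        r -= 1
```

Steps to find pair summing to 24
`tally` takes the values: 0 → 1 → 2 → 3 → 4

Answer: 4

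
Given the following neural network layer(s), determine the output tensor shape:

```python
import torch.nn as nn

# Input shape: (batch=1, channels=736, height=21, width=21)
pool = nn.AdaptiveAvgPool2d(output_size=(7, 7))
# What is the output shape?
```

Input: (1, 736, 21, 21) -> Output: (1, 736, 7, 7)

Answer: (1, 736, 7, 7)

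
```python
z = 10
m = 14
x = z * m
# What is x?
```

Trace:
`z = 10` → z = 10
`m = 14` → m = 14
`x = z * m` → x = 140
So x = 140

Answer: 140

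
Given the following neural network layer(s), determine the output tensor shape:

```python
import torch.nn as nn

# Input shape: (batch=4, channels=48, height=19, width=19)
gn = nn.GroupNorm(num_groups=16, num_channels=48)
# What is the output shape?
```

Input: (4, 48, 19, 19) -> Output: (4, 48, 19, 19)

Answer: (4, 48, 19, 19)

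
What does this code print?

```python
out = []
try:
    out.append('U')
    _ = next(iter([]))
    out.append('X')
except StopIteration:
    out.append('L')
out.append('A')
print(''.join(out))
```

Execution trace: 'U' (try body) → 'L' (except StopIteration) → 'A' (after the try/except). Output: ULA

Answer: ULA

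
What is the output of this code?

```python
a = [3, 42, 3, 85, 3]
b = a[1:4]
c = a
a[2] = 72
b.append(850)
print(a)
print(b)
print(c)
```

Key concept: slice vs alias.
Step by step:
`a = [3, 42, 3, 85, 3]` → a = [3, 42, 3, 85, 3]
`b = a[1:4]` → b = [42, 3, 85]
`c = a` → c = [3, 42, 3, 85, 3] (same object as a)
`a[2] = 72` → a = [3, 42, 72, 85, 3] (same object as c); c = [3, 42, 72, 85, 3] (same object as a)
`b.append(850)` → b = [42, 3, 85, 850]
`print(a)` → prints [3, 42, 72, 85, 3]
`print(b)` → prints [42, 3, 85, 850]
`print(c)` → prints [3, 42, 72, 85, 3]

Answer:
[3, 42, 72, 85, 3]
[42, 3, 85, 850]
[3, 42, 72, 85, 3]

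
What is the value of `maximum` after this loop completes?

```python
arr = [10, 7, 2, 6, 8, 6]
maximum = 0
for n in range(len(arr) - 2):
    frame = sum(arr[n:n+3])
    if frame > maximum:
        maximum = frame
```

Max sum of 3-element window in [10, 7, 2, 6, 8, 6]
`maximum` takes the values: 0 → 19 → 20

Answer: 20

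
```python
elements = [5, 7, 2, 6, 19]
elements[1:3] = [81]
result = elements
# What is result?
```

Trace:
`elements = [5, 7, 2, 6, 19]` → elements = [5, 7, 2, 6, 19]
`elements[1:3] = [81]` → elements = [5, 81, 6, 19]
`result = elements` → result = [5, 81, 6, 19]
So result = [5, 81, 6, 19]

Answer: [5, 81, 6, 19]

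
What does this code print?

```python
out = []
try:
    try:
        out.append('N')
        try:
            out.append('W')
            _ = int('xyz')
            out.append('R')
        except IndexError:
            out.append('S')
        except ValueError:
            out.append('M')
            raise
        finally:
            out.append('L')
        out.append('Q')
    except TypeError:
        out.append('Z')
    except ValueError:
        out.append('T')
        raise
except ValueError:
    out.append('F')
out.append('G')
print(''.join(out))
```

Execution trace: 'N' (try body) → 'W' (inner try body) → 'M' (inner except ValueError) → 'L' (inner finally) → 'T' (except ValueError) → 'F' (outer except ValueError) → 'G' (after the try/except). Output: NWMLTFG

Answer: NWMLTFG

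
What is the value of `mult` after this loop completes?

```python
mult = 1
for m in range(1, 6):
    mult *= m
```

5! = 120
`mult` takes the values: 1 → 2 → 6 → 24 → 120

Answer: 120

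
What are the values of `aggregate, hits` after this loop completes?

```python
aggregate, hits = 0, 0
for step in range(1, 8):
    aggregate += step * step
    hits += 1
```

Sum of squares and count
`aggregate, hits` takes the values: (0, 0) → (1, 0) → (1, 1) → (5, 1) → (5, 2) → (14, 2) → (14, 3) → (30, 3) → (30, 4) → (55, 4) → (55, 5) → (91, 5) → (91, 6) → (140, 6) → (140, 7)

Answer: 140, 7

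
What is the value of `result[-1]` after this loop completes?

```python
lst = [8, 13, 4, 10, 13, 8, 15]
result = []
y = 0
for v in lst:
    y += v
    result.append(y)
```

Cumulative sum ends at 71
`result` takes the values: [] → [8] → [8, 21] → [8, 21, 25] → [8, 21, 25, 35] → [8, 21, 25, 35, 48] → [8, 21, 25, 35, 48, 56] → [8, 21, 25, 35, 48, 56, 71]
So `result[-1]` = 71

Answer: 71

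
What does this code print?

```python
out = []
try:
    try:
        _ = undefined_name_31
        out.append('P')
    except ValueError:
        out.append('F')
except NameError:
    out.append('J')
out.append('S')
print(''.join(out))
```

Execution trace: 'J' (outer except NameError) → 'S' (after the try/except). Output: JS

Answer: JS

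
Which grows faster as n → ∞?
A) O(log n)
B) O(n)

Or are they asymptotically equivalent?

O(log n) vs O(n): Higher order terms dominate.

Answer: B) O(n) grows faster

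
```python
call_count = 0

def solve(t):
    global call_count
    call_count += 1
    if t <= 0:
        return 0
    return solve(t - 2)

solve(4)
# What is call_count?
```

Linear recursion stepping by 2: 3 calls from t=4 down to ≤0.

Answer: 3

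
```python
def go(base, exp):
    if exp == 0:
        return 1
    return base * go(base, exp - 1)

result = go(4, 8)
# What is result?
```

go(4, 8) = 4 * 4 * 4 * 4 * 4 * 4 * 4 * 4 = 65536

Answer: 65536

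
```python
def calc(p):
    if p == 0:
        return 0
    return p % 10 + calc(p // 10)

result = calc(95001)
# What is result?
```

Sum of digits of 95001: 1 + 0 + 0 + 5 + 9 = 15

Answer: 15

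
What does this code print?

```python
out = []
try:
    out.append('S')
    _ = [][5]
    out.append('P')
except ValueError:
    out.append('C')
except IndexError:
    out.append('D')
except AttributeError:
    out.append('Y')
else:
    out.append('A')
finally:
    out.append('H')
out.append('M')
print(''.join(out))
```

Execution trace: 'S' (try body) → 'D' (except IndexError) → 'H' (finally) → 'M' (after the try/except). Output: SDHM

Answer: SDHM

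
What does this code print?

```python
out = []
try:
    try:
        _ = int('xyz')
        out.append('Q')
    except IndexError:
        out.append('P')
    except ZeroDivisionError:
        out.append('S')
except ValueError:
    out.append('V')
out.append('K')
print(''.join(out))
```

Execution trace: 'V' (outer except ValueError) → 'K' (after the try/except). Output: VK

Answer: VK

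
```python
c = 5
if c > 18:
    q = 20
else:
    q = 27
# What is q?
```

Trace:
`c = 5` → c = 5
`if c > 18: ...` → c > 18 is False, take else branch → q = 27
So q = 27

Answer: 27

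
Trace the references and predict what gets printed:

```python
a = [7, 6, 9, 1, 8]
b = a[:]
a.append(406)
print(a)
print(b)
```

Key concept: slice [:] creates copy.
Step by step:
`a = [7, 6, 9, 1, 8]` → a = [7, 6, 9, 1, 8]
`b = a[:]` → b = [7, 6, 9, 1, 8]
`a.append(406)` → a = [7, 6, 9, 1, 8, 406]
`print(a)` → prints [7, 6, 9, 1, 8, 406]
`print(b)` → prints [7, 6, 9, 1, 8]

Answer:
[7, 6, 9, 1, 8, 406]
[7, 6, 9, 1, 8]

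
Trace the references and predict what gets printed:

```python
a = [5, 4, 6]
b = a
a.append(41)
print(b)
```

Key concept: basic list aliasing.
Step by step:
`a = [5, 4, 6]` → a = [5, 4, 6]
`b = a` → b = [5, 4, 6] (same object as a)
`a.append(41)` → a = [5, 4, 6, 41] (same object as b); b = [5, 4, 6, 41] (same object as a)
`print(b)` → prints [5, 4, 6, 41]

Answer: [5, 4, 6, 41]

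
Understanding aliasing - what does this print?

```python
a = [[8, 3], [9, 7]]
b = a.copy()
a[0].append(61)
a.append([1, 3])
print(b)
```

Key concept: shallow copy with nested lists.
Step by step:
`a = [[8, 3], [9, 7]]` → a = [[8, 3], [9, 7]]
`b = a.copy()` → b = [[8, 3], [9, 7]]
`a[0].append(61)` → a = [[8, 3, 61], [9, 7]]; b = [[8, 3, 61], [9, 7]]
`a.append([1, 3])` → a = [[8, 3, 61], [9, 7], [1, 3]]
`print(b)` → prints [[8, 3, 61], [9, 7]]

Answer: [[8, 3, 61], [9, 7]]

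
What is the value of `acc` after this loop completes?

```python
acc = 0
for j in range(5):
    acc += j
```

Sum of 0 to 4 = 10
`acc` takes the values: 0 → 1 → 3 → 6 → 10

Answer: 10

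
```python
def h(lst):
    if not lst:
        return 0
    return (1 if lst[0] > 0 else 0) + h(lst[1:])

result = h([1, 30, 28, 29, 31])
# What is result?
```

Count of positive elements in [1, 30, 28, 29, 31] = 5

Answer: 5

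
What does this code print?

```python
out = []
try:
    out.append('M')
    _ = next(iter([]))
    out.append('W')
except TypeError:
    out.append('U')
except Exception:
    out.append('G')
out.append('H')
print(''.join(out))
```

Execution trace: 'M' (try body) → 'G' (except Exception) → 'H' (after the try/except). Output: MGH

Answer: MGH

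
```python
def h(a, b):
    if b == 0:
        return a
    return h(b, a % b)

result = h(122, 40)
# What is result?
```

h(122, 40) -> h(40, 2) -> h(2, 0) -> 2

Answer: 2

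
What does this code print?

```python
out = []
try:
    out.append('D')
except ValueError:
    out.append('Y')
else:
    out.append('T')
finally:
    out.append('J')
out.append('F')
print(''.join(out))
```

Execution trace: 'D' (try body, no exception) → 'T' (else) → 'J' (finally) → 'F' (after the try/except). Output: DTJF

Answer: DTJF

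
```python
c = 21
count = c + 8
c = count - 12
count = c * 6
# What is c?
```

Trace:
`c = 21` → c = 21
`count = c + 8` → count = 29
`c = count - 12` → c = 17
`count = c * 6` → count = 102
So c = 17

Answer: 17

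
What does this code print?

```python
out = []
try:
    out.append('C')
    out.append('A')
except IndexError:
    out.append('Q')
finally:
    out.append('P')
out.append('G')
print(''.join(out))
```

Execution trace: 'C' (try body) → 'A' (try body, no exception) → 'P' (finally) → 'G' (after the try/except). Output: CAPG

Answer: CAPG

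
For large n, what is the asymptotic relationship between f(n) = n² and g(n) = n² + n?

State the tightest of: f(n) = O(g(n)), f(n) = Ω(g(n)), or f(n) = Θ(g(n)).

n² vs n² + n: f(n) = Θ(g(n)) — they are asymptotically equivalent (lower-order n term is dominated).

Answer: f(n) = Θ(g(n)) — they are asymptotically equivalent (lower-order n term is dominated).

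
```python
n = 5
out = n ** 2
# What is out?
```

Trace:
`n = 5` → n = 5
`out = n ** 2` → out = 25
So out = 25

Answer: 25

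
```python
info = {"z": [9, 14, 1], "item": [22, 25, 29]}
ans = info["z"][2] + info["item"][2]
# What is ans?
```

Trace:
`info = {"z": [9, 14, 1], "item": [22, 25, 29]}` → info = {'z': [9, 14, 1], 'item': [22, 25, 29]}
`ans = info["z"][2] + info["item"][2]` → ans = 30
So ans = 30

Answer: 30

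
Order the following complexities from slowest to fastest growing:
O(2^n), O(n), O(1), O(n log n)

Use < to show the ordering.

Ordered by growth rate: O(1) < O(n) < O(n log n) < O(2^n)

Answer: O(1) < O(n) < O(n log n) < O(2^n)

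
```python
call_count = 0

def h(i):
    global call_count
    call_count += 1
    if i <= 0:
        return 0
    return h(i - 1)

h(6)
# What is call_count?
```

Linear recursion stepping by 1: 7 calls from i=6 down to ≤0.

Answer: 7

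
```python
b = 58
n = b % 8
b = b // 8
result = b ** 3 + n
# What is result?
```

Trace:
`b = 58` → b = 58
`n = b % 8` → n = 2
`b = b // 8` → b = 7
`result = b ** 3 + n` → result = 345
So result = 345

Answer: 345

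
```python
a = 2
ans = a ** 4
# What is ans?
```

Trace:
`a = 2` → a = 2
`ans = a ** 4` → ans = 16
So ans = 16

Answer: 16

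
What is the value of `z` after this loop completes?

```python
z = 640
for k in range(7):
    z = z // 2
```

Halve 7 times: 640 // 2^7 = 5
`z` takes the values: 640 → 320 → 160 → 80 → 40 → 20 → 10 → 5

Answer: 5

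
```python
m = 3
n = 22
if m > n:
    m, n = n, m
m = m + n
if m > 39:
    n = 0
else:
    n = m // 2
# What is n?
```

Trace:
`m = 3` → m = 3
`n = 22` → n = 22
`if m > n: ...` → m > n is False → no variable changes
`m = m + n` → m = 25
`if m > 39: ...` → m > 39 is False, take else branch → n = 12
So n = 12

Answer: 12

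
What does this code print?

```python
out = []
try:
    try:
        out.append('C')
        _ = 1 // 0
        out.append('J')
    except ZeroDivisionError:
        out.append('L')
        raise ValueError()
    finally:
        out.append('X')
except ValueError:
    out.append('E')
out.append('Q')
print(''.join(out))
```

Execution trace: 'C' (inner try body) → 'L' (inner except ZeroDivisionError) → 'X' (inner finally) → 'E' (outer except ValueError) → 'Q' (after the try/except). Output: CLXEQ

Answer: CLXEQ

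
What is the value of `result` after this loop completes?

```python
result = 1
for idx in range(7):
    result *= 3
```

3^7 = 2187
`result` takes the values: 1 → 3 → 9 → 27 → 81 → 243 → 729 → 2187

Answer: 2187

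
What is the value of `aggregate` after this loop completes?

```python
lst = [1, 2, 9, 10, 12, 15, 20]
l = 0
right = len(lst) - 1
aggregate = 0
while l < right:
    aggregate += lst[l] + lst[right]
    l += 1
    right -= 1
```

Sum of pairs from ends
`aggregate` takes the values: 0 → 21 → 38 → 59

Answer: 59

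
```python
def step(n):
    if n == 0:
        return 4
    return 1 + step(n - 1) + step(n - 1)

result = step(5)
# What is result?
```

step(n) = 1 + 2·step(n-1), step(0)=4. Closed form: (4+1)·2^5 - 1 = 159.

Answer: 159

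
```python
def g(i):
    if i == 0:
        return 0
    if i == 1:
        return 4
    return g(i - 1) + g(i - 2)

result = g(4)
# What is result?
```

Build up from base cases: g(0)=0, g(1)=4, g(2)=4, g(3)=8, g(4)=12

Answer: 12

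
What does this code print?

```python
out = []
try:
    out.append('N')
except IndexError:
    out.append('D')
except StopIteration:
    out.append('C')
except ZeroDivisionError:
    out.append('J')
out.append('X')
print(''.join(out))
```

Execution trace: 'N' (try body, no exception) → 'X' (after the try/except). Output: NX

Answer: NX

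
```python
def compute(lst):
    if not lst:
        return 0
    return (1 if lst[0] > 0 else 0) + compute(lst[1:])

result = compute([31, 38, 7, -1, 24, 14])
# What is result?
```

Count of positive elements in [31, 38, 7, -1, 24, 14] = 5

Answer: 5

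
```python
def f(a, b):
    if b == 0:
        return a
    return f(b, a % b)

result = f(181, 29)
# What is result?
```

f(181, 29) -> f(29, 7) -> f(7, 1) -> f(1, 0) -> 1

Answer: 1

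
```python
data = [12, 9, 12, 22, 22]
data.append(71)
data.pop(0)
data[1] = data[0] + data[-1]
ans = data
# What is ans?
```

Trace:
`data = [12, 9, 12, 22, 22]` → data = [12, 9, 12, 22, 22]
`data.append(71)` → data = [12, 9, 12, 22, 22, 71]
`data.pop(0)` → data = [9, 12, 22, 22, 71]
`data[1] = data[0] + data[-1]` → data = [9, 80, 22, 22, 71]
`ans = data` → ans = [9, 80, 22, 22, 71]
So ans = [9, 80, 22, 22, 71]

Answer: [9, 80, 22, 22, 71]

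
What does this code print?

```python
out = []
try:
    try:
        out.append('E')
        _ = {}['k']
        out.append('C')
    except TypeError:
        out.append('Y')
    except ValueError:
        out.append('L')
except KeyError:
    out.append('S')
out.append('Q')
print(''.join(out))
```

Execution trace: 'E' (inner try body) → 'S' (outer except KeyError) → 'Q' (after the try/except). Output: ESQ

Answer: ESQ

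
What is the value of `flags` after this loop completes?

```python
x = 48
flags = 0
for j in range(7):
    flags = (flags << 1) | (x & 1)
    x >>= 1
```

Reverse lowest 7 bits of 48
`flags` takes the values: 0 → 1 → 3 → 6

Answer: 6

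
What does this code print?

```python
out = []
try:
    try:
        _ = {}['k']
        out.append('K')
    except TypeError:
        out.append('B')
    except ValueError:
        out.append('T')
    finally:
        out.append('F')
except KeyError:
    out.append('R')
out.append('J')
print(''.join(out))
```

Execution trace: 'F' (finally) → 'R' (outer except KeyError) → 'J' (after the try/except). Output: FRJ

Answer: FRJ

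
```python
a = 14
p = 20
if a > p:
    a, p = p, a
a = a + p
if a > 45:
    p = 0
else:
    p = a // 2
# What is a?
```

Trace:
`a = 14` → a = 14
`p = 20` → p = 20
`if a > p: ...` → a > p is False → no variable changes
`a = a + p` → a = 34
`if a > 45: ...` → a > 45 is False, take else branch → p = 17
So a = 34

Answer: 34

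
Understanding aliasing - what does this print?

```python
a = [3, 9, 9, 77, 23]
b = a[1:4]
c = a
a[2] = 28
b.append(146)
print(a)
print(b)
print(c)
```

Key concept: slice vs alias.
Step by step:
`a = [3, 9, 9, 77, 23]` → a = [3, 9, 9, 77, 23]
`b = a[1:4]` → b = [9, 9, 77]
`c = a` → c = [3, 9, 9, 77, 23] (same object as a)
`a[2] = 28` → a = [3, 9, 28, 77, 23] (same object as c); c = [3, 9, 28, 77, 23] (same object as a)
`b.append(146)` → b = [9, 9, 77, 146]
`print(a)` → prints [3, 9, 28, 77, 23]
`print(b)` → prints [9, 9, 77, 146]
`print(c)` → prints [3, 9, 28, 77, 23]

Answer:
[3, 9, 28, 77, 23]
[9, 9, 77, 146]
[3, 9, 28, 77, 23]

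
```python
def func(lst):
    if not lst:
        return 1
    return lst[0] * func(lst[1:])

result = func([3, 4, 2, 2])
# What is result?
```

Product over [3, 4, 2, 2] = 3 * 4 * 2 * 2 = 48

Answer: 48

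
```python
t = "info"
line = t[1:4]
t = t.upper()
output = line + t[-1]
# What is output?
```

Trace:
`t = "info"` → t = 'info'
`line = t[1:4]` → line = 'nfo'
`t = t.upper()` → t = 'INFO'
`output = line + t[-1]` → output = 'nfoO'
So output = 'nfoO'

Answer: 'nfoO'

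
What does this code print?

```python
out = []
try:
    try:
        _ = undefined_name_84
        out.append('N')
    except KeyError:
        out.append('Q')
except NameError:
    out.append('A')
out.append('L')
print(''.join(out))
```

Execution trace: 'A' (outer except NameError) → 'L' (after the try/except). Output: AL

Answer: AL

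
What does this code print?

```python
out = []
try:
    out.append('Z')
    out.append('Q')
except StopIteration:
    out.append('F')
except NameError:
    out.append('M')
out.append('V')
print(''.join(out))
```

Execution trace: 'Z' (try body) → 'Q' (try body, no exception) → 'V' (after the try/except). Output: ZQV

Answer: ZQV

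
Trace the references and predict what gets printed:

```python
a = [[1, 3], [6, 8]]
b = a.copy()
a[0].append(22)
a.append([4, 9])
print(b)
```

Key concept: shallow copy with nested lists.
Step by step:
`a = [[1, 3], [6, 8]]` → a = [[1, 3], [6, 8]]
`b = a.copy()` → b = [[1, 3], [6, 8]]
`a[0].append(22)` → a = [[1, 3, 22], [6, 8]]; b = [[1, 3, 22], [6, 8]]
`a.append([4, 9])` → a = [[1, 3, 22], [6, 8], [4, 9]]
`print(b)` → prints [[1, 3, 22], [6, 8]]

Answer: [[1, 3, 22], [6, 8]]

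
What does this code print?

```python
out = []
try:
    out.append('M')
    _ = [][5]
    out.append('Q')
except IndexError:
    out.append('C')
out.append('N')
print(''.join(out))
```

Execution trace: 'M' (try body) → 'C' (except IndexError) → 'N' (after the try/except). Output: MCN

Answer: MCN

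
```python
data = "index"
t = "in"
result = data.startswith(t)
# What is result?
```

Trace:
`data = "index"` → data = 'index'
`t = "in"` → t = 'in'
`result = data.startswith(t)` → result = True
So result = True

Answer: True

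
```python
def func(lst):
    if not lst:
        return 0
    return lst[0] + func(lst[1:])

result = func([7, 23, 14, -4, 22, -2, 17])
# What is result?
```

7 + 23 + 14 + (-4) + 22 + (-2) + 17 + 0 = 77

Answer: 77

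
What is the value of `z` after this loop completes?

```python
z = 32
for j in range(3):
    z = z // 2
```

Halve 3 times: 32 // 2^3 = 4
`z` takes the values: 32 → 16 → 8 → 4

Answer: 4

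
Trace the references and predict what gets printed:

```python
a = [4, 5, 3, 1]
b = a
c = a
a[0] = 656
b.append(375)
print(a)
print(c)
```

Key concept: multiple aliases.
Step by step:
`a = [4, 5, 3, 1]` → a = [4, 5, 3, 1]
`b = a` → b = [4, 5, 3, 1] (same object as a)
`c = a` → c = [4, 5, 3, 1] (same object as a, b)
`a[0] = 656` → a = [656, 5, 3, 1] (same object as b, c); b = [656, 5, 3, 1] (same object as a, c); c = [656, 5, 3, 1] (same object as a, b)
`b.append(375)` → a = [656, 5, 3, 1, 375] (same object as b, c); b = [656, 5, 3, 1, 375] (same object as a, c); c = [656, 5, 3, 1, 375] (same object as a, b)
`print(a)` → prints [656, 5, 3, 1, 375]
`print(c)` → prints [656, 5, 3, 1, 375]

Answer:
[656, 5, 3, 1, 375]
[656, 5, 3, 1, 375]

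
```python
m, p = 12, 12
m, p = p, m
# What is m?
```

Trace:
`m, p = 12, 12` → m = 12; p = 12
`m, p = p, m` → m = 12; p = 12
So m = 12

Answer: 12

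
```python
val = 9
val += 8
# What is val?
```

Trace:
`val = 9` → val = 9
`val += 8` → val = 17
So val = 17

Answer: 17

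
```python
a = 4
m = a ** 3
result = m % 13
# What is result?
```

Trace:
`a = 4` → a = 4
`m = a ** 3` → m = 64
`result = m % 13` → result = 12
So result = 12

Answer: 12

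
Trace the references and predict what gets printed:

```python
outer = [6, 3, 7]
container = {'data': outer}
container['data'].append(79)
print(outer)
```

Key concept: dict holds reference to list.
Step by step:
`outer = [6, 3, 7]` → outer = [6, 3, 7]
`container = {'data': outer}` → container = {'data': [6, 3, 7]}
`container['data'].append(79)` → outer = [6, 3, 7, 79]; container = {'data': [6, 3, 7, 79]}
`print(outer)` → prints [6, 3, 7, 79]

Answer: [6, 3, 7, 79]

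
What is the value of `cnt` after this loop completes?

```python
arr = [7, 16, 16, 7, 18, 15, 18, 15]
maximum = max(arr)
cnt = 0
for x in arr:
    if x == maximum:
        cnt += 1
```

Count of max value 18 in [7, 16, 16, 7, 18, 15, 18, 15]
`cnt` takes the values: 0 → 1 → 2

Answer: 2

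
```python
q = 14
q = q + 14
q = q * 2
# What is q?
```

Trace:
`q = 14` → q = 14
`q = q + 14` → q = 28
`q = q * 2` → q = 56
So q = 56

Answer: 56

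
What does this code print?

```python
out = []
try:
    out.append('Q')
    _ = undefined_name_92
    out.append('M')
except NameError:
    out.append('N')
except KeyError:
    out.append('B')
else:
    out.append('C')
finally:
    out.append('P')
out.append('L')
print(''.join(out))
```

Execution trace: 'Q' (try body) → 'N' (except NameError) → 'P' (finally) → 'L' (after the try/except). Output: QNPL

Answer: QNPL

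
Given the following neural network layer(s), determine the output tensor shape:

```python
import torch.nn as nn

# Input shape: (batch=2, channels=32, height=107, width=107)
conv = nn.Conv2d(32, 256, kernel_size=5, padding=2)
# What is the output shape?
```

Input: (2, 32, 107, 107) -> Output: (2, 256, 107, 107)

Answer: (2, 256, 107, 107)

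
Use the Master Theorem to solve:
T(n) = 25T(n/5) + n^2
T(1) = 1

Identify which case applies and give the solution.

a=25, b=5, f(n)=n^2. log_5(25) = 2. Since c=2 = 2, Case 2 applies: T(n) = Θ(n^log_b(a) · log n) = O(n^2 log n).

Answer: O(n^2 log n) - Case 2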